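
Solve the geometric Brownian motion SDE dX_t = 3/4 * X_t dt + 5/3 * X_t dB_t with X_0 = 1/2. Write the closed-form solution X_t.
X_t = 1/2 * exp((-23/36) * t + (5/3) * B_t)

For GBM dX = mu X dt + sigma X dB with X_0 = x_0, apply Itô to Y = log X: dY = (mu - sigma^2/2) dt + sigma dB, so Y_t = log(x_0) + (mu - sigma^2/2) t + sigma B_t and hence X_t = x_0 * exp((mu - sigma^2/2) t + sigma B_t).
With mu = 3/4, sigma = 5/3, x_0 = 1/2, this gives:
  X_t = 1/2 * exp((-23/36) * t + (5/3) * B_t).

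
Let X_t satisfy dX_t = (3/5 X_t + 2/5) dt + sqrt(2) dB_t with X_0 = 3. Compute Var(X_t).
Var(X_t) = 5*exp(6*t/5)/3 - 5/3

The variance V(t) = Var(X_t) satisfies V'(t) = 2 a V(t) + c^2 with V(0) = 0 (drift coefficient is linear in X, diffusion is constant). With a = 3/5, c = sqrt(2), the solution is
  V(t) = (c^2 / (2 a)) * (exp(2 a t) - 1)
       = (sqrt(2)^2 / (2*(3/5))) * (exp((6/5) t) - 1)
       = 5*exp(6*t/5)/3 - 5/3.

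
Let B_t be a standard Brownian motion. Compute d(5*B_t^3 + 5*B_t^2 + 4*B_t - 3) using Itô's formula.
d(5*B_t^3 + 5*B_t^2 + 4*B_t - 3) = (15*B_t + 5) dt + (15*B_t^2 + 10*B_t + 4) dB_t

Itô's formula for f(B_t) gives d f(B_t) = f'(B_t) dB_t + (1/2) f''(B_t) dt. Compute derivatives of f(x) = 5*x^3 + 5*x^2 + 4*x - 3:
  f'(x)  = 15*x^2 + 10*x + 4
  f''(x) = 30*x + 10
Substitute x = B_t and multiply the f'' term by 1/2:
  drift     = (1/2) * (30*x + 10) evaluated at B_t = 15*B_t + 5
  diffusion = (15*x^2 + 10*x + 4) evaluated at B_t = 15*B_t^2 + 10*B_t + 4
Therefore d(5*B_t^3 + 5*B_t^2 + 4*B_t - 3) = (15*B_t + 5) dt + (15*B_t^2 + 10*B_t + 4) dB_t.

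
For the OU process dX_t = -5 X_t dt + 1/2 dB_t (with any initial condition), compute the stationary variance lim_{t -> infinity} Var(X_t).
lim Var(X_t) = 1/40

The OU SDE dX = -theta X dt + sigma dB admits the integrating factor exp(theta t): d(exp(theta t) X_t) = sigma exp(theta t) dB_t. Integrating from 0 to t gives X_t = x_0 * exp(-theta t) + sigma * int_0^t exp(-theta (t-s)) dB_s for any initial x_0. The Itô integral has variance (by the Itô isometry) sigma^2 * int_0^t exp(-2 theta (t - s)) ds = sigma^2 * (1 - exp(-2 theta t)) / (2 theta), independent of x_0.
With theta = 5, sigma = 1/2:
  Var(X_t) = (1/2)^2 * (1 - exp(-2*5 t)) / (2 * 5) = 1/40 - exp(-10*t)/40.
As t -> infinity, exp(-2*5 t) -> 0, so the stationary variance is sigma^2 / (2 theta) = 1/40.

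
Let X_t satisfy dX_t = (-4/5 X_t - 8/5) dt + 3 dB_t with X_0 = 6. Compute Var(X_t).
Var(X_t) = 45/8 - 45*exp(-8*t/5)/8

The variance V(t) = Var(X_t) satisfies V'(t) = 2 a V(t) + c^2 with V(0) = 0 (drift coefficient is linear in X, diffusion is constant). With a = -4/5, c = 3, the solution is
  V(t) = (c^2 / (2 a)) * (exp(2 a t) - 1)
       = (3^2 / (2*(-4/5))) * (exp((-8/5) t) - 1)
       = 45/8 - 45*exp(-8*t/5)/8.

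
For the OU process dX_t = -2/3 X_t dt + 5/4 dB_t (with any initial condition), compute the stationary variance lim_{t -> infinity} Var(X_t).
lim Var(X_t) = 75/64

The OU SDE dX = -theta X dt + sigma dB admits the integrating factor exp(theta t): d(exp(theta t) X_t) = sigma exp(theta t) dB_t. Integrating from 0 to t gives X_t = x_0 * exp(-theta t) + sigma * int_0^t exp(-theta (t-s)) dB_s for any initial x_0. The Itô integral has variance (by the Itô isometry) sigma^2 * int_0^t exp(-2 theta (t - s)) ds = sigma^2 * (1 - exp(-2 theta t)) / (2 theta), independent of x_0.
With theta = 2/3, sigma = 5/4:
  Var(X_t) = (5/4)^2 * (1 - exp(-2*2/3 t)) / (2 * 2/3) = 75/64 - 75*exp(-4*t/3)/64.
As t -> infinity, exp(-2*2/3 t) -> 0, so the stationary variance is sigma^2 / (2 theta) = 75/64.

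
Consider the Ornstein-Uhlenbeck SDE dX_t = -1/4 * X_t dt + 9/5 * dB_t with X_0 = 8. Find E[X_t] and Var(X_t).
E[X_t] = 8*exp(-t/4); Var(X_t) = 162/25 - 162*exp(-t/2)/25

The OU SDE dX = -theta X dt + sigma dB admits the integrating factor exp(theta t): d(exp(theta t) X_t) = sigma exp(theta t) dB_t. Integrating from 0 to t:
  X_t = x_0 * exp(-theta t) + sigma * int_0^t exp(-theta (t-s)) dB_s.
The Itô integral has mean 0 and (by the Itô isometry) variance sigma^2 * int_0^t exp(-2 theta (t - s)) ds = sigma^2 * (1 - exp(-2 theta t)) / (2 theta).
With theta = 1/4, sigma = 9/5, x_0 = 8:
  E[X_t] = 8 * exp(-1/4 t) = 8*exp(-t/4)
  Var(X_t) = (9/5)^2 * (1 - exp(-2*1/4 t)) / (2 * 1/4) = 162/25 - 162*exp(-t/2)/25.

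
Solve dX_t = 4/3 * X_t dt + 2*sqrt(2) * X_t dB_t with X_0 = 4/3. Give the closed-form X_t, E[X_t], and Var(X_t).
X_t = 4/3 * exp((-8/3) t + (2*sqrt(2)) B_t); E[X_t] = 4*exp(4*t/3)/3; Var(X_t) = 16*(exp(8*t) - 1)*exp(8*t/3)/9

For GBM dX = mu X dt + sigma X dB with X_0 = x_0, apply Itô to Y = log X: dY = (mu - sigma^2/2) dt + sigma dB, so Y_t = log(x_0) + (mu - sigma^2/2) t + sigma B_t and hence X_t = x_0 * exp((mu - sigma^2/2) t + sigma B_t).
With mu = 4/3, sigma = 2*sqrt(2), x_0 = 4/3, this gives:
  X_t = 4/3 * exp((-8/3) * t + (2*sqrt(2)) * B_t).
Since sigma*B_t ~ Normal(0, sigma^2 t), E[exp(sigma*B_t)] = exp(sigma^2 t / 2); so E[X_t] = x_0 * exp((mu - sigma^2/2) t) * exp(sigma^2 t / 2) = x_0 * exp(mu t) = 4*exp(4*t/3)/3.
Var(X_t) = E[X_t^2] - (E[X_t])^2 = x_0^2 * exp(2 mu t) * (exp(sigma^2 t) - 1) = 16*(exp(8*t) - 1)*exp(8*t/3)/9.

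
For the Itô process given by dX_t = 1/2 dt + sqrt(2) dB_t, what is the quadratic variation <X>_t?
<X>_t = 2*t

For an Itô process dX_t = a(t) dt + b(t) dB_t, the quadratic variation is <X>_t = int_0^t b(s)^2 ds (the drift term does not contribute). Here b(s) = sqrt(2), so
  b(s)^2 = 2.
Integrating from 0 to t:
  <X>_t = int_0^t (2) ds = 2*t.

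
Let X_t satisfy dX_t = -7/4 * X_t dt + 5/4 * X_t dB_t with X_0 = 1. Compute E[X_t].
E[X_t] = exp(-7*t/4)

For GBM dX = mu X dt + sigma X dB with X_0 = x_0, apply Itô to Y = log X: dY = (mu - sigma^2/2) dt + sigma dB, so Y_t = log(x_0) + (mu - sigma^2/2) t + sigma B_t and hence X_t = x_0 * exp((mu - sigma^2/2) t + sigma B_t).
With mu = -7/4, sigma = 5/4, x_0 = 1, this gives:
  X_t = 1 * exp((-81/32) * t + (5/4) * B_t).
Since sigma*B_t ~ Normal(0, sigma^2 t), E[exp(sigma*B_t)] = exp(sigma^2 t / 2); so E[X_t] = x_0 * exp((mu - sigma^2/2) t) * exp(sigma^2 t / 2) = x_0 * exp(mu t) = exp(-7*t/4).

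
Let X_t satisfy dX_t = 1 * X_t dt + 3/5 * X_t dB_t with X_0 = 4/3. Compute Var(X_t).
Var(X_t) = 16*(exp(9*t/25) - 1)*exp(2*t)/9

For GBM dX = mu X dt + sigma X dB with X_0 = x_0, apply Itô to Y = log X: dY = (mu - sigma^2/2) dt + sigma dB, so Y_t = log(x_0) + (mu - sigma^2/2) t + sigma B_t and hence X_t = x_0 * exp((mu - sigma^2/2) t + sigma B_t).
With mu = 1, sigma = 3/5, x_0 = 4/3, this gives:
  X_t = 4/3 * exp((41/50) * t + (3/5) * B_t).
Since sigma*B_t ~ Normal(0, sigma^2 t), E[exp(sigma*B_t)] = exp(sigma^2 t / 2); so E[X_t] = x_0 * exp((mu - sigma^2/2) t) * exp(sigma^2 t / 2) = x_0 * exp(mu t) = 4*exp(t)/3.
Var(X_t) = E[X_t^2] - (E[X_t])^2 = x_0^2 * exp(2 mu t) * (exp(sigma^2 t) - 1) = 16*(exp(9*t/25) - 1)*exp(2*t)/9.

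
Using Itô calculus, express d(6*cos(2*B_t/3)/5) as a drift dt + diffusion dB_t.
d(6*cos(2*B_t/3)/5) = (-4*cos(2*B_t/3)/15) dt + (-4*sin(2*B_t/3)/5) dB_t

Itô's formula for f(B_t) gives d f(B_t) = f'(B_t) dB_t + (1/2) f''(B_t) dt. Compute derivatives of f(x) = 6*cos(2*x/3)/5:
  f'(x)  = -4*sin(2*x/3)/5
  f''(x) = -8*cos(2*x/3)/15
Substitute x = B_t and multiply the f'' term by 1/2:
  drift     = (1/2) * (-8*cos(2*x/3)/15) evaluated at B_t = -4*cos(2*B_t/3)/15
  diffusion = (-4*sin(2*x/3)/5) evaluated at B_t = -4*sin(2*B_t/3)/5
Therefore d(6*cos(2*B_t/3)/5) = (-4*cos(2*B_t/3)/15) dt + (-4*sin(2*B_t/3)/5) dB_t.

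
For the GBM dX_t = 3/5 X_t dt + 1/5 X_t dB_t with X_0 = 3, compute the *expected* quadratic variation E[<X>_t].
E[<X>_t] = 9*exp(31*t/25)/31 - 9/31

<X>_t = int_0^t ((1/5) * X_s)^2 ds. Taking expectation inside the integral: E[<X>_t] = (1/5)^2 * int_0^t E[X_s^2] ds. For GBM, E[X_s^2] = x_0^2 * exp((2 mu + sigma^2) s). Integrating:
  E[<X>_t] = (1/5)^2 * 3^2 * (exp((2*(3/5) + (1/5)^2) t) - 1) / (2*(3/5) + (1/5)^2)
           = (1/5)^2 * 3^2 * (exp((31/25) t) - 1) / (31/25) = 9*exp(31*t/25)/31 - 9/31.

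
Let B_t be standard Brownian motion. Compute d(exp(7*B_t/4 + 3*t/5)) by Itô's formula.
d(exp(7*B_t/4 + 3*t/5)) = (341*exp(7*B_t/4 + 3*t/5)/160) dt + (7*exp(7*B_t/4 + 3*t/5)/4) dB_t

Itô's formula for f(t, x): d f(t, B_t) = (f_t + (1/2) f_xx) dt + f_x dB_t. Compute partials of f(t, x) = exp(3*t/5 + 7*x/4):
  f_t(t,x)  = 3*exp(3*t/5 + 7*x/4)/5
  f_x(t,x)  = 7*exp(3*t/5 + 7*x/4)/4
  f_xx(t,x) = 49*exp(3*t/5 + 7*x/4)/16
Assemble drift = f_t + (1/2) f_xx = 341*exp(3*t/5 + 7*x/4)/160 and diffusion = f_x = 7*exp(3*t/5 + 7*x/4)/4. Substituting x = B_t:
  d(exp(7*B_t/4 + 3*t/5)) = (341*exp(7*B_t/4 + 3*t/5)/160) dt + (7*exp(7*B_t/4 + 3*t/5)/4) dB_t.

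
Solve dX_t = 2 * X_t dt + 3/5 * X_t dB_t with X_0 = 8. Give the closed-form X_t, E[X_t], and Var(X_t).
X_t = 8 * exp((91/50) t + (3/5) B_t); E[X_t] = 8*exp(2*t); Var(X_t) = 64*(exp(9*t/25) - 1)*exp(4*t)

For GBM dX = mu X dt + sigma X dB with X_0 = x_0, apply Itô to Y = log X: dY = (mu - sigma^2/2) dt + sigma dB, so Y_t = log(x_0) + (mu - sigma^2/2) t + sigma B_t and hence X_t = x_0 * exp((mu - sigma^2/2) t + sigma B_t).
With mu = 2, sigma = 3/5, x_0 = 8, this gives:
  X_t = 8 * exp((91/50) * t + (3/5) * B_t).
Since sigma*B_t ~ Normal(0, sigma^2 t), E[exp(sigma*B_t)] = exp(sigma^2 t / 2); so E[X_t] = x_0 * exp((mu - sigma^2/2) t) * exp(sigma^2 t / 2) = x_0 * exp(mu t) = 8*exp(2*t).
Var(X_t) = E[X_t^2] - (E[X_t])^2 = x_0^2 * exp(2 mu t) * (exp(sigma^2 t) - 1) = 64*(exp(9*t/25) - 1)*exp(4*t).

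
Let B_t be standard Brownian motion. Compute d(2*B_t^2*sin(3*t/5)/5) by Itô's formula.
d(2*B_t^2*sin(3*t/5)/5) = (6*B_t^2*cos(3*t/5)/25 + 2*sin(3*t/5)/5) dt + (4*B_t*sin(3*t/5)/5) dB_t

Itô's formula for f(t, x): d f(t, B_t) = (f_t + (1/2) f_xx) dt + f_x dB_t. Compute partials of f(t, x) = 2*x^2*sin(3*t/5)/5:
  f_t(t,x)  = 6*x^2*cos(3*t/5)/25
  f_x(t,x)  = 4*x*sin(3*t/5)/5
  f_xx(t,x) = 4*sin(3*t/5)/5
Assemble drift = f_t + (1/2) f_xx = 6*x^2*cos(3*t/5)/25 + 2*sin(3*t/5)/5 and diffusion = f_x = 4*x*sin(3*t/5)/5. Substituting x = B_t:
  d(2*B_t^2*sin(3*t/5)/5) = (6*B_t^2*cos(3*t/5)/25 + 2*sin(3*t/5)/5) dt + (4*B_t*sin(3*t/5)/5) dB_t.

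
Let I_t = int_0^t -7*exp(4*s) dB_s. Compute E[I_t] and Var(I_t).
E[I_t] = 0; Var(I_t) = 49*exp(8*t)/8 - 49/8

The Itô integral of a deterministic integrand f(s) has mean 0 because each increment f(s) * (B_{s+ds} - B_s) has mean 0. By the Itô isometry:
  Var( int_0^t f(s) dB_s ) = E[ (int_0^t f(s) dB_s)^2 ] = int_0^t f(s)^2 ds.
Here f(s) = -7*exp(4*s), so f(s)^2 = 49*exp(8*s). Integrate:
  int_0^t (49*exp(8*s)) ds = 49*exp(8*t)/8 - 49/8.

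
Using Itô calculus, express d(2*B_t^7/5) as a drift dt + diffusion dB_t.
d(2*B_t^7/5) = (42*B_t^5/5) dt + (14*B_t^6/5) dB_t

Itô's formula for f(B_t) gives d f(B_t) = f'(B_t) dB_t + (1/2) f''(B_t) dt. Compute derivatives of f(x) = 2*x^7/5:
  f'(x)  = 14*x^6/5
  f''(x) = 84*x^5/5
Substitute x = B_t and multiply the f'' term by 1/2:
  drift     = (1/2) * (84*x^5/5) evaluated at B_t = 42*B_t^5/5
  diffusion = (14*x^6/5) evaluated at B_t = 14*B_t^6/5
Therefore d(2*B_t^7/5) = (42*B_t^5/5) dt + (14*B_t^6/5) dB_t.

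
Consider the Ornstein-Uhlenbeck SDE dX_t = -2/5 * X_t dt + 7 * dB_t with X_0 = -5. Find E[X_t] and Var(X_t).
E[X_t] = -5*exp(-2*t/5); Var(X_t) = 245/4 - 245*exp(-4*t/5)/4

The OU SDE dX = -theta X dt + sigma dB admits the integrating factor exp(theta t): d(exp(theta t) X_t) = sigma exp(theta t) dB_t. Integrating from 0 to t:
  X_t = x_0 * exp(-theta t) + sigma * int_0^t exp(-theta (t-s)) dB_s.
The Itô integral has mean 0 and (by the Itô isometry) variance sigma^2 * int_0^t exp(-2 theta (t - s)) ds = sigma^2 * (1 - exp(-2 theta t)) / (2 theta).
With theta = 2/5, sigma = 7, x_0 = -5:
  E[X_t] = -5 * exp(-2/5 t) = -5*exp(-2*t/5)
  Var(X_t) = (7)^2 * (1 - exp(-2*2/5 t)) / (2 * 2/5) = 245/4 - 245*exp(-4*t/5)/4.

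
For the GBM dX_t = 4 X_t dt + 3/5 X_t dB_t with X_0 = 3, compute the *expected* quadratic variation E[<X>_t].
E[<X>_t] = 81*exp(209*t/25)/209 - 81/209

<X>_t = int_0^t ((3/5) * X_s)^2 ds. Taking expectation inside the integral: E[<X>_t] = (3/5)^2 * int_0^t E[X_s^2] ds. For GBM, E[X_s^2] = x_0^2 * exp((2 mu + sigma^2) s). Integrating:
  E[<X>_t] = (3/5)^2 * 3^2 * (exp((2*4 + (3/5)^2) t) - 1) / (2*4 + (3/5)^2)
           = (3/5)^2 * 3^2 * (exp((209/25) t) - 1) / (209/25) = 81*exp(209*t/25)/209 - 81/209.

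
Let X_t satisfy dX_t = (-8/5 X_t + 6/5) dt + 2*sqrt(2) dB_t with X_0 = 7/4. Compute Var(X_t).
Var(X_t) = 5/2 - 5*exp(-16*t/5)/2

The variance V(t) = Var(X_t) satisfies V'(t) = 2 a V(t) + c^2 with V(0) = 0 (drift coefficient is linear in X, diffusion is constant). With a = -8/5, c = 2*sqrt(2), the solution is
  V(t) = (c^2 / (2 a)) * (exp(2 a t) - 1)
       = ((2*sqrt(2))^2 / (2*(-8/5))) * (exp((-16/5) t) - 1)
       = 5/2 - 5*exp(-16*t/5)/2.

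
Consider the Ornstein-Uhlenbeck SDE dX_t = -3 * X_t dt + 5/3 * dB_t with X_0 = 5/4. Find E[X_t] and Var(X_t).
E[X_t] = 5*exp(-3*t)/4; Var(X_t) = 25/54 - 25*exp(-6*t)/54

The OU SDE dX = -theta X dt + sigma dB admits the integrating factor exp(theta t): d(exp(theta t) X_t) = sigma exp(theta t) dB_t. Integrating from 0 to t:
  X_t = x_0 * exp(-theta t) + sigma * int_0^t exp(-theta (t-s)) dB_s.
The Itô integral has mean 0 and (by the Itô isometry) variance sigma^2 * int_0^t exp(-2 theta (t - s)) ds = sigma^2 * (1 - exp(-2 theta t)) / (2 theta).
With theta = 3, sigma = 5/3, x_0 = 5/4:
  E[X_t] = 5/4 * exp(-3 t) = 5*exp(-3*t)/4
  Var(X_t) = (5/3)^2 * (1 - exp(-2*3 t)) / (2 * 3) = 25/54 - 25*exp(-6*t)/54.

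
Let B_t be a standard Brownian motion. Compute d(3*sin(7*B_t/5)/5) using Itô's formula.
d(3*sin(7*B_t/5)/5) = (-147*sin(7*B_t/5)/250) dt + (21*cos(7*B_t/5)/25) dB_t

Itô's formula for f(B_t) gives d f(B_t) = f'(B_t) dB_t + (1/2) f''(B_t) dt. Compute derivatives of f(x) = 3*sin(7*x/5)/5:
  f'(x)  = 21*cos(7*x/5)/25
  f''(x) = -147*sin(7*x/5)/125
Substitute x = B_t and multiply the f'' term by 1/2:
  drift     = (1/2) * (-147*sin(7*x/5)/125) evaluated at B_t = -147*sin(7*B_t/5)/250
  diffusion = (21*cos(7*x/5)/25) evaluated at B_t = 21*cos(7*B_t/5)/25
Therefore d(3*sin(7*B_t/5)/5) = (-147*sin(7*B_t/5)/250) dt + (21*cos(7*B_t/5)/25) dB_t.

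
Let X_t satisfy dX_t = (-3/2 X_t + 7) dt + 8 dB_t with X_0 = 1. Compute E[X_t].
E[X_t] = 14/3 - 11*exp(-3*t/2)/3

Taking expectations and using E[dB_t] = 0, the mean m(t) = E[X_t] satisfies the ODE m'(t) = a m(t) + b with m(0) = x_0. With a = -3/2, b = 7, x_0 = 1, the solution is
  m(t) = x_0 * exp(a t) + (b/a) * (exp(a t) - 1)
       = 1 * exp((-3/2) t) + (7/(-3/2)) * (exp((-3/2) t) - 1)
       = 14/3 - 11*exp(-3*t/2)/3.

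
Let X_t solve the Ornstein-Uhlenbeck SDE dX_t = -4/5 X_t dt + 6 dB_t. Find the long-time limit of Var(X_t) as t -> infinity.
lim Var(X_t) = 45/2

The OU SDE dX = -theta X dt + sigma dB admits the integrating factor exp(theta t): d(exp(theta t) X_t) = sigma exp(theta t) dB_t. Integrating from 0 to t gives X_t = x_0 * exp(-theta t) + sigma * int_0^t exp(-theta (t-s)) dB_s for any initial x_0. The Itô integral has variance (by the Itô isometry) sigma^2 * int_0^t exp(-2 theta (t - s)) ds = sigma^2 * (1 - exp(-2 theta t)) / (2 theta), independent of x_0.
With theta = 4/5, sigma = 6:
  Var(X_t) = (6)^2 * (1 - exp(-2*4/5 t)) / (2 * 4/5) = 45/2 - 45*exp(-8*t/5)/2.
As t -> infinity, exp(-2*4/5 t) -> 0, so the stationary variance is sigma^2 / (2 theta) = 45/2.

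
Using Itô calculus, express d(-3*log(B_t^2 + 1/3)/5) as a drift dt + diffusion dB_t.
d(-3*log(B_t^2 + 1/3)/5) = (9*(3*B_t^2 - 1)/(5*(3*B_t^2 + 1)^2)) dt + (-18*B_t/(15*B_t^2 + 5)) dB_t

Itô's formula for f(B_t) gives d f(B_t) = f'(B_t) dB_t + (1/2) f''(B_t) dt. Compute derivatives of f(x) = -3*log(x^2 + 1/3)/5:
  f'(x)  = -18*x/(15*x^2 + 5)
  f''(x) = 18*(3*x^2 - 1)/(5*(3*x^2 + 1)^2)
Substitute x = B_t and multiply the f'' term by 1/2:
  drift     = (1/2) * (18*(3*x^2 - 1)/(5*(3*x^2 + 1)^2)) evaluated at B_t = 9*(3*B_t^2 - 1)/(5*(3*B_t^2 + 1)^2)
  diffusion = (-18*x/(15*x^2 + 5)) evaluated at B_t = -18*B_t/(15*B_t^2 + 5)
Therefore d(-3*log(B_t^2 + 1/3)/5) = (9*(3*B_t^2 - 1)/(5*(3*B_t^2 + 1)^2)) dt + (-18*B_t/(15*B_t^2 + 5)) dB_t.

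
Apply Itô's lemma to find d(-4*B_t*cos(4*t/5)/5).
d(-4*B_t*cos(4*t/5)/5) = (16*B_t*sin(4*t/5)/25) dt + (-4*cos(4*t/5)/5) dB_t

Itô's formula for f(t, x): d f(t, B_t) = (f_t + (1/2) f_xx) dt + f_x dB_t. Compute partials of f(t, x) = -4*x*cos(4*t/5)/5:
  f_t(t,x)  = 16*x*sin(4*t/5)/25
  f_x(t,x)  = -4*cos(4*t/5)/5
  f_xx(t,x) = 0
Assemble drift = f_t + (1/2) f_xx = 16*x*sin(4*t/5)/25 and diffusion = f_x = -4*cos(4*t/5)/5. Substituting x = B_t:
  d(-4*B_t*cos(4*t/5)/5) = (16*B_t*sin(4*t/5)/25) dt + (-4*cos(4*t/5)/5) dB_t.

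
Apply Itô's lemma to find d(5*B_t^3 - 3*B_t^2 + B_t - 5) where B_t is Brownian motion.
d(5*B_t^3 - 3*B_t^2 + B_t - 5) = (15*B_t - 3) dt + (15*B_t^2 - 6*B_t + 1) dB_t

Itô's formula for f(B_t) gives d f(B_t) = f'(B_t) dB_t + (1/2) f''(B_t) dt. Compute derivatives of f(x) = 5*x^3 - 3*x^2 + x - 5:
  f'(x)  = 15*x^2 - 6*x + 1
  f''(x) = 30*x - 6
Substitute x = B_t and multiply the f'' term by 1/2:
  drift     = (1/2) * (30*x - 6) evaluated at B_t = 15*B_t - 3
  diffusion = (15*x^2 - 6*x + 1) evaluated at B_t = 15*B_t^2 - 6*B_t + 1
Therefore d(5*B_t^3 - 3*B_t^2 + B_t - 5) = (15*B_t - 3) dt + (15*B_t^2 - 6*B_t + 1) dB_t.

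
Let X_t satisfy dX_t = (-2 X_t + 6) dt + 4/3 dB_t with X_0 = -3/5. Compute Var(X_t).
Var(X_t) = 4/9 - 4*exp(-4*t)/9

The variance V(t) = Var(X_t) satisfies V'(t) = 2 a V(t) + c^2 with V(0) = 0 (drift coefficient is linear in X, diffusion is constant). With a = -2, c = 4/3, the solution is
  V(t) = (c^2 / (2 a)) * (exp(2 a t) - 1)
       = ((4/3)^2 / (2*(-2))) * (exp((-4) t) - 1)
       = 4/9 - 4*exp(-4*t)/9.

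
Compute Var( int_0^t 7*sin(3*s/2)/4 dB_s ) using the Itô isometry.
Var = 49*t/32 - 49*sin(3*t)/96

The Itô integral of a deterministic integrand f(s) has mean 0 because each increment f(s) * (B_{s+ds} - B_s) has mean 0. By the Itô isometry:
  Var( int_0^t f(s) dB_s ) = E[ (int_0^t f(s) dB_s)^2 ] = int_0^t f(s)^2 ds.
Here f(s) = 7*sin(3*s/2)/4, so f(s)^2 = 49*sin(3*s/2)^2/16. Integrate:
  int_0^t (49*sin(3*s/2)^2/16) ds = 49*t/32 - 49*sin(3*t)/96.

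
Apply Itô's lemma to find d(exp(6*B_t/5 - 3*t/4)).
d(exp(6*B_t/5 - 3*t/4)) = (-3*exp(6*B_t/5 - 3*t/4)/100) dt + (6*exp(6*B_t/5 - 3*t/4)/5) dB_t

Itô's formula for f(t, x): d f(t, B_t) = (f_t + (1/2) f_xx) dt + f_x dB_t. Compute partials of f(t, x) = exp(-3*t/4 + 6*x/5):
  f_t(t,x)  = -3*exp(-3*t/4 + 6*x/5)/4
  f_x(t,x)  = 6*exp(-3*t/4 + 6*x/5)/5
  f_xx(t,x) = 36*exp(-3*t/4 + 6*x/5)/25
Assemble drift = f_t + (1/2) f_xx = -3*exp(-3*t/4 + 6*x/5)/100 and diffusion = f_x = 6*exp(-3*t/4 + 6*x/5)/5. Substituting x = B_t:
  d(exp(6*B_t/5 - 3*t/4)) = (-3*exp(6*B_t/5 - 3*t/4)/100) dt + (6*exp(6*B_t/5 - 3*t/4)/5) dB_t.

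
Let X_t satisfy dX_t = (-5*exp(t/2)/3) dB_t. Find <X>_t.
<X>_t = 25*exp(t)/9 - 25/9

For an Itô process dX_t = a(t) dt + b(t) dB_t, the quadratic variation is <X>_t = int_0^t b(s)^2 ds (the drift term does not contribute). Here b(s) = -5*exp(s/2)/3, so
  b(s)^2 = 25*exp(s)/9.
Integrating from 0 to t:
  <X>_t = int_0^t (25*exp(s)/9) ds = 25*exp(t)/9 - 25/9.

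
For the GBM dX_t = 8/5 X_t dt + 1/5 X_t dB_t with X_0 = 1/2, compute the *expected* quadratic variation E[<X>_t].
E[<X>_t] = exp(81*t/25)/324 - 1/324

<X>_t = int_0^t ((1/5) * X_s)^2 ds. Taking expectation inside the integral: E[<X>_t] = (1/5)^2 * int_0^t E[X_s^2] ds. For GBM, E[X_s^2] = x_0^2 * exp((2 mu + sigma^2) s). Integrating:
  E[<X>_t] = (1/5)^2 * (1/2)^2 * (exp((2*(8/5) + (1/5)^2) t) - 1) / (2*(8/5) + (1/5)^2)
           = (1/5)^2 * (1/2)^2 * (exp((81/25) t) - 1) / (81/25) = exp(81*t/25)/324 - 1/324.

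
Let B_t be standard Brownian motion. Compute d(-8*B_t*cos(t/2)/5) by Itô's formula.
d(-8*B_t*cos(t/2)/5) = (4*B_t*sin(t/2)/5) dt + (-8*cos(t/2)/5) dB_t

Itô's formula for f(t, x): d f(t, B_t) = (f_t + (1/2) f_xx) dt + f_x dB_t. Compute partials of f(t, x) = -8*x*cos(t/2)/5:
  f_t(t,x)  = 4*x*sin(t/2)/5
  f_x(t,x)  = -8*cos(t/2)/5
  f_xx(t,x) = 0
Assemble drift = f_t + (1/2) f_xx = 4*x*sin(t/2)/5 and diffusion = f_x = -8*cos(t/2)/5. Substituting x = B_t:
  d(-8*B_t*cos(t/2)/5) = (4*B_t*sin(t/2)/5) dt + (-8*cos(t/2)/5) dB_t.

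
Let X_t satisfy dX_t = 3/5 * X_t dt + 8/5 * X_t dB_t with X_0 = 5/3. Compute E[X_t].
E[X_t] = 5*exp(3*t/5)/3

For GBM dX = mu X dt + sigma X dB with X_0 = x_0, apply Itô to Y = log X: dY = (mu - sigma^2/2) dt + sigma dB, so Y_t = log(x_0) + (mu - sigma^2/2) t + sigma B_t and hence X_t = x_0 * exp((mu - sigma^2/2) t + sigma B_t).
With mu = 3/5, sigma = 8/5, x_0 = 5/3, this gives:
  X_t = 5/3 * exp((-17/25) * t + (8/5) * B_t).
Since sigma*B_t ~ Normal(0, sigma^2 t), E[exp(sigma*B_t)] = exp(sigma^2 t / 2); so E[X_t] = x_0 * exp((mu - sigma^2/2) t) * exp(sigma^2 t / 2) = x_0 * exp(mu t) = 5*exp(3*t/5)/3.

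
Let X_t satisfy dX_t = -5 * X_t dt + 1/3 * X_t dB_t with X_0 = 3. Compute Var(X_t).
Var(X_t) = (9*exp(t/9) - 9)*exp(-10*t)

For GBM dX = mu X dt + sigma X dB with X_0 = x_0, apply Itô to Y = log X: dY = (mu - sigma^2/2) dt + sigma dB, so Y_t = log(x_0) + (mu - sigma^2/2) t + sigma B_t and hence X_t = x_0 * exp((mu - sigma^2/2) t + sigma B_t).
With mu = -5, sigma = 1/3, x_0 = 3, this gives:
  X_t = 3 * exp((-91/18) * t + (1/3) * B_t).
Since sigma*B_t ~ Normal(0, sigma^2 t), E[exp(sigma*B_t)] = exp(sigma^2 t / 2); so E[X_t] = x_0 * exp((mu - sigma^2/2) t) * exp(sigma^2 t / 2) = x_0 * exp(mu t) = 3*exp(-5*t).
Var(X_t) = E[X_t^2] - (E[X_t])^2 = x_0^2 * exp(2 mu t) * (exp(sigma^2 t) - 1) = (9*exp(t/9) - 9)*exp(-10*t).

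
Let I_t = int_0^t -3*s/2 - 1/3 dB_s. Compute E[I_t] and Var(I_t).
E[I_t] = 0; Var(I_t) = t*(27*t^2 + 18*t + 4)/36

The Itô integral of a deterministic integrand f(s) has mean 0 because each increment f(s) * (B_{s+ds} - B_s) has mean 0. By the Itô isometry:
  Var( int_0^t f(s) dB_s ) = E[ (int_0^t f(s) dB_s)^2 ] = int_0^t f(s)^2 ds.
Here f(s) = -3*s/2 - 1/3, so f(s)^2 = (9*s + 2)^2/36. Integrate:
  int_0^t ((9*s + 2)^2/36) ds = t*(27*t^2 + 18*t + 4)/36.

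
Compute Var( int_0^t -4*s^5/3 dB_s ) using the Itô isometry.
Var = 16*t^11/99

The Itô integral of a deterministic integrand f(s) has mean 0 because each increment f(s) * (B_{s+ds} - B_s) has mean 0. By the Itô isometry:
  Var( int_0^t f(s) dB_s ) = E[ (int_0^t f(s) dB_s)^2 ] = int_0^t f(s)^2 ds.
Here f(s) = -4*s^5/3, so f(s)^2 = 16*s^10/9. Integrate:
  int_0^t (16*s^10/9) ds = 16*t^11/99.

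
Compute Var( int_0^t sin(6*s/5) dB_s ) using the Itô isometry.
Var = t/2 - 5*sin(12*t/5)/24

The Itô integral of a deterministic integrand f(s) has mean 0 because each increment f(s) * (B_{s+ds} - B_s) has mean 0. By the Itô isometry:
  Var( int_0^t f(s) dB_s ) = E[ (int_0^t f(s) dB_s)^2 ] = int_0^t f(s)^2 ds.
Here f(s) = sin(6*s/5), so f(s)^2 = sin(6*s/5)^2. Integrate:
  int_0^t (sin(6*s/5)^2) ds = t/2 - 5*sin(12*t/5)/24.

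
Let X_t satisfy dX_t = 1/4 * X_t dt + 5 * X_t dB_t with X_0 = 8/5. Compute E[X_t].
E[X_t] = 8*exp(t/4)/5

For GBM dX = mu X dt + sigma X dB with X_0 = x_0, apply Itô to Y = log X: dY = (mu - sigma^2/2) dt + sigma dB, so Y_t = log(x_0) + (mu - sigma^2/2) t + sigma B_t and hence X_t = x_0 * exp((mu - sigma^2/2) t + sigma B_t).
With mu = 1/4, sigma = 5, x_0 = 8/5, this gives:
  X_t = 8/5 * exp((-49/4) * t + (5) * B_t).
Since sigma*B_t ~ Normal(0, sigma^2 t), E[exp(sigma*B_t)] = exp(sigma^2 t / 2); so E[X_t] = x_0 * exp((mu - sigma^2/2) t) * exp(sigma^2 t / 2) = x_0 * exp(mu t) = 8*exp(t/4)/5.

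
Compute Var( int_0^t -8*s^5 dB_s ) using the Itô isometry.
Var = 64*t^11/11

The Itô integral of a deterministic integrand f(s) has mean 0 because each increment f(s) * (B_{s+ds} - B_s) has mean 0. By the Itô isometry:
  Var( int_0^t f(s) dB_s ) = E[ (int_0^t f(s) dB_s)^2 ] = int_0^t f(s)^2 ds.
Here f(s) = -8*s^5, so f(s)^2 = 64*s^10. Integrate:
  int_0^t (64*s^10) ds = 64*t^11/11.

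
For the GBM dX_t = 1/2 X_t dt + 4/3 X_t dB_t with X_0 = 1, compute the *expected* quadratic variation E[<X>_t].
E[<X>_t] = 16*exp(25*t/9)/25 - 16/25

<X>_t = int_0^t ((4/3) * X_s)^2 ds. Taking expectation inside the integral: E[<X>_t] = (4/3)^2 * int_0^t E[X_s^2] ds. For GBM, E[X_s^2] = x_0^2 * exp((2 mu + sigma^2) s). Integrating:
  E[<X>_t] = (4/3)^2 * 1^2 * (exp((2*(1/2) + (4/3)^2) t) - 1) / (2*(1/2) + (4/3)^2)
           = (4/3)^2 * 1^2 * (exp((25/9) t) - 1) / (25/9) = 16*exp(25*t/9)/25 - 16/25.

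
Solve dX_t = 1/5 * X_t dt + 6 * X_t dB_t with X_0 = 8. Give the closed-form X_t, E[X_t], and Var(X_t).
X_t = 8 * exp((-89/5) t + (6) B_t); E[X_t] = 8*exp(t/5); Var(X_t) = 64*(exp(36*t) - 1)*exp(2*t/5)

For GBM dX = mu X dt + sigma X dB with X_0 = x_0, apply Itô to Y = log X: dY = (mu - sigma^2/2) dt + sigma dB, so Y_t = log(x_0) + (mu - sigma^2/2) t + sigma B_t and hence X_t = x_0 * exp((mu - sigma^2/2) t + sigma B_t).
With mu = 1/5, sigma = 6, x_0 = 8, this gives:
  X_t = 8 * exp((-89/5) * t + (6) * B_t).
Since sigma*B_t ~ Normal(0, sigma^2 t), E[exp(sigma*B_t)] = exp(sigma^2 t / 2); so E[X_t] = x_0 * exp((mu - sigma^2/2) t) * exp(sigma^2 t / 2) = x_0 * exp(mu t) = 8*exp(t/5).
Var(X_t) = E[X_t^2] - (E[X_t])^2 = x_0^2 * exp(2 mu t) * (exp(sigma^2 t) - 1) = 64*(exp(36*t) - 1)*exp(2*t/5).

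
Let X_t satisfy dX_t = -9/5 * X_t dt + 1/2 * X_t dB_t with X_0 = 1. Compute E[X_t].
E[X_t] = exp(-9*t/5)

For GBM dX = mu X dt + sigma X dB with X_0 = x_0, apply Itô to Y = log X: dY = (mu - sigma^2/2) dt + sigma dB, so Y_t = log(x_0) + (mu - sigma^2/2) t + sigma B_t and hence X_t = x_0 * exp((mu - sigma^2/2) t + sigma B_t).
With mu = -9/5, sigma = 1/2, x_0 = 1, this gives:
  X_t = 1 * exp((-77/40) * t + (1/2) * B_t).
Since sigma*B_t ~ Normal(0, sigma^2 t), E[exp(sigma*B_t)] = exp(sigma^2 t / 2); so E[X_t] = x_0 * exp((mu - sigma^2/2) t) * exp(sigma^2 t / 2) = x_0 * exp(mu t) = exp(-9*t/5).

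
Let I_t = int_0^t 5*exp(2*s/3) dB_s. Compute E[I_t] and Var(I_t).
E[I_t] = 0; Var(I_t) = 75*exp(4*t/3)/4 - 75/4

The Itô integral of a deterministic integrand f(s) has mean 0 because each increment f(s) * (B_{s+ds} - B_s) has mean 0. By the Itô isometry:
  Var( int_0^t f(s) dB_s ) = E[ (int_0^t f(s) dB_s)^2 ] = int_0^t f(s)^2 ds.
Here f(s) = 5*exp(2*s/3), so f(s)^2 = 25*exp(4*s/3). Integrate:
  int_0^t (25*exp(4*s/3)) ds = 75*exp(4*t/3)/4 - 75/4.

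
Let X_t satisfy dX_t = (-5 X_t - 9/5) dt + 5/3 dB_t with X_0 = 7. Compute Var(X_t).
Var(X_t) = 5/18 - 5*exp(-10*t)/18

The variance V(t) = Var(X_t) satisfies V'(t) = 2 a V(t) + c^2 with V(0) = 0 (drift coefficient is linear in X, diffusion is constant). With a = -5, c = 5/3, the solution is
  V(t) = (c^2 / (2 a)) * (exp(2 a t) - 1)
       = ((5/3)^2 / (2*(-5))) * (exp((-10) t) - 1)
       = 5/18 - 5*exp(-10*t)/18.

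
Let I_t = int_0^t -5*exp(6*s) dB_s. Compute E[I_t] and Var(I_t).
E[I_t] = 0; Var(I_t) = 25*exp(12*t)/12 - 25/12

The Itô integral of a deterministic integrand f(s) has mean 0 because each increment f(s) * (B_{s+ds} - B_s) has mean 0. By the Itô isometry:
  Var( int_0^t f(s) dB_s ) = E[ (int_0^t f(s) dB_s)^2 ] = int_0^t f(s)^2 ds.
Here f(s) = -5*exp(6*s), so f(s)^2 = 25*exp(12*s). Integrate:
  int_0^t (25*exp(12*s)) ds = 25*exp(12*t)/12 - 25/12.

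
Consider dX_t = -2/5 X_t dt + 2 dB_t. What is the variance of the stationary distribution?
lim Var(X_t) = 5

The OU SDE dX = -theta X dt + sigma dB admits the integrating factor exp(theta t): d(exp(theta t) X_t) = sigma exp(theta t) dB_t. Integrating from 0 to t gives X_t = x_0 * exp(-theta t) + sigma * int_0^t exp(-theta (t-s)) dB_s for any initial x_0. The Itô integral has variance (by the Itô isometry) sigma^2 * int_0^t exp(-2 theta (t - s)) ds = sigma^2 * (1 - exp(-2 theta t)) / (2 theta), independent of x_0.
With theta = 2/5, sigma = 2:
  Var(X_t) = (2)^2 * (1 - exp(-2*2/5 t)) / (2 * 2/5) = 5 - 5*exp(-4*t/5).
As t -> infinity, exp(-2*2/5 t) -> 0, so the stationary variance is sigma^2 / (2 theta) = 5.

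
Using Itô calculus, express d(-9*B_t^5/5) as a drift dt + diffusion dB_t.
d(-9*B_t^5/5) = (-18*B_t^3) dt + (-9*B_t^4) dB_t

Itô's formula for f(B_t) gives d f(B_t) = f'(B_t) dB_t + (1/2) f''(B_t) dt. Compute derivatives of f(x) = -9*x^5/5:
  f'(x)  = -9*x^4
  f''(x) = -36*x^3
Substitute x = B_t and multiply the f'' term by 1/2:
  drift     = (1/2) * (-36*x^3) evaluated at B_t = -18*B_t^3
  diffusion = (-9*x^4) evaluated at B_t = -9*B_t^4
Therefore d(-9*B_t^5/5) = (-18*B_t^3) dt + (-9*B_t^4) dB_t.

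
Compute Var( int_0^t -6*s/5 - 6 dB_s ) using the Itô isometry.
Var = 12*t*(t^2 + 15*t + 75)/25

The Itô integral of a deterministic integrand f(s) has mean 0 because each increment f(s) * (B_{s+ds} - B_s) has mean 0. By the Itô isometry:
  Var( int_0^t f(s) dB_s ) = E[ (int_0^t f(s) dB_s)^2 ] = int_0^t f(s)^2 ds.
Here f(s) = -6*s/5 - 6, so f(s)^2 = 36*(s + 5)^2/25. Integrate:
  int_0^t (36*(s + 5)^2/25) ds = 12*t*(t^2 + 15*t + 75)/25.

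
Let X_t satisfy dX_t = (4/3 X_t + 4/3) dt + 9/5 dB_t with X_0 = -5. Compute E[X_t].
E[X_t] = -4*exp(4*t/3) - 1

Taking expectations and using E[dB_t] = 0, the mean m(t) = E[X_t] satisfies the ODE m'(t) = a m(t) + b with m(0) = x_0. With a = 4/3, b = 4/3, x_0 = -5, the solution is
  m(t) = x_0 * exp(a t) + (b/a) * (exp(a t) - 1)
       = (-5) * exp((4/3) t) + ((4/3)/(4/3)) * (exp((4/3) t) - 1)
       = -4*exp(4*t/3) - 1.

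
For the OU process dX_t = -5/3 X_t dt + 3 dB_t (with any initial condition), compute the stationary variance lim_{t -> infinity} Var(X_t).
lim Var(X_t) = 27/10

The OU SDE dX = -theta X dt + sigma dB admits the integrating factor exp(theta t): d(exp(theta t) X_t) = sigma exp(theta t) dB_t. Integrating from 0 to t gives X_t = x_0 * exp(-theta t) + sigma * int_0^t exp(-theta (t-s)) dB_s for any initial x_0. The Itô integral has variance (by the Itô isometry) sigma^2 * int_0^t exp(-2 theta (t - s)) ds = sigma^2 * (1 - exp(-2 theta t)) / (2 theta), independent of x_0.
With theta = 5/3, sigma = 3:
  Var(X_t) = (3)^2 * (1 - exp(-2*5/3 t)) / (2 * 5/3) = 27/10 - 27*exp(-10*t/3)/10.
As t -> infinity, exp(-2*5/3 t) -> 0, so the stationary variance is sigma^2 / (2 theta) = 27/10.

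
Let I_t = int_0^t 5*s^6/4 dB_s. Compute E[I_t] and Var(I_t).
E[I_t] = 0; Var(I_t) = 25*t^13/208

The Itô integral of a deterministic integrand f(s) has mean 0 because each increment f(s) * (B_{s+ds} - B_s) has mean 0. By the Itô isometry:
  Var( int_0^t f(s) dB_s ) = E[ (int_0^t f(s) dB_s)^2 ] = int_0^t f(s)^2 ds.
Here f(s) = 5*s^6/4, so f(s)^2 = 25*s^12/16. Integrate:
  int_0^t (25*s^12/16) ds = 25*t^13/208.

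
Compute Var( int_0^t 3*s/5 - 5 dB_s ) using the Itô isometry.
Var = t*(3*t^2 - 75*t + 625)/25

The Itô integral of a deterministic integrand f(s) has mean 0 because each increment f(s) * (B_{s+ds} - B_s) has mean 0. By the Itô isometry:
  Var( int_0^t f(s) dB_s ) = E[ (int_0^t f(s) dB_s)^2 ] = int_0^t f(s)^2 ds.
Here f(s) = 3*s/5 - 5, so f(s)^2 = (3*s - 25)^2/25. Integrate:
  int_0^t ((3*s - 25)^2/25) ds = t*(3*t^2 - 75*t + 625)/25.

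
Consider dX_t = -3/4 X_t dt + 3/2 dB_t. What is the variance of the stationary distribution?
lim Var(X_t) = 3/2

The OU SDE dX = -theta X dt + sigma dB admits the integrating factor exp(theta t): d(exp(theta t) X_t) = sigma exp(theta t) dB_t. Integrating from 0 to t gives X_t = x_0 * exp(-theta t) + sigma * int_0^t exp(-theta (t-s)) dB_s for any initial x_0. The Itô integral has variance (by the Itô isometry) sigma^2 * int_0^t exp(-2 theta (t - s)) ds = sigma^2 * (1 - exp(-2 theta t)) / (2 theta), independent of x_0.
With theta = 3/4, sigma = 3/2:
  Var(X_t) = (3/2)^2 * (1 - exp(-2*3/4 t)) / (2 * 3/4) = 3/2 - 3*exp(-3*t/2)/2.
As t -> infinity, exp(-2*3/4 t) -> 0, so the stationary variance is sigma^2 / (2 theta) = 3/2.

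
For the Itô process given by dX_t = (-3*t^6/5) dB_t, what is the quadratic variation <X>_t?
<X>_t = 9*t^13/325

For an Itô process dX_t = a(t) dt + b(t) dB_t, the quadratic variation is <X>_t = int_0^t b(s)^2 ds (the drift term does not contribute). Here b(s) = -3*s^6/5, so
  b(s)^2 = 9*s^12/25.
Integrating from 0 to t:
  <X>_t = int_0^t (9*s^12/25) ds = 9*t^13/325.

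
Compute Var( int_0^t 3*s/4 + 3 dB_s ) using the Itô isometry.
Var = 3*t*(t^2 + 12*t + 48)/16

The Itô integral of a deterministic integrand f(s) has mean 0 because each increment f(s) * (B_{s+ds} - B_s) has mean 0. By the Itô isometry:
  Var( int_0^t f(s) dB_s ) = E[ (int_0^t f(s) dB_s)^2 ] = int_0^t f(s)^2 ds.
Here f(s) = 3*s/4 + 3, so f(s)^2 = 9*(s + 4)^2/16. Integrate:
  int_0^t (9*(s + 4)^2/16) ds = 3*t*(t^2 + 12*t + 48)/16.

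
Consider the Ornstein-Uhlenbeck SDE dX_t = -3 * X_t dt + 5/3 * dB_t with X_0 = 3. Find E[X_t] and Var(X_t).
E[X_t] = 3*exp(-3*t); Var(X_t) = 25/54 - 25*exp(-6*t)/54

The OU SDE dX = -theta X dt + sigma dB admits the integrating factor exp(theta t): d(exp(theta t) X_t) = sigma exp(theta t) dB_t. Integrating from 0 to t:
  X_t = x_0 * exp(-theta t) + sigma * int_0^t exp(-theta (t-s)) dB_s.
The Itô integral has mean 0 and (by the Itô isometry) variance sigma^2 * int_0^t exp(-2 theta (t - s)) ds = sigma^2 * (1 - exp(-2 theta t)) / (2 theta).
With theta = 3, sigma = 5/3, x_0 = 3:
  E[X_t] = 3 * exp(-3 t) = 3*exp(-3*t)
  Var(X_t) = (5/3)^2 * (1 - exp(-2*3 t)) / (2 * 3) = 25/54 - 25*exp(-6*t)/54.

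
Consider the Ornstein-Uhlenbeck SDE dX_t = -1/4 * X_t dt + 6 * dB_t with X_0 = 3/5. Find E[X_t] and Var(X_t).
E[X_t] = 3*exp(-t/4)/5; Var(X_t) = 72 - 72*exp(-t/2)

The OU SDE dX = -theta X dt + sigma dB admits the integrating factor exp(theta t): d(exp(theta t) X_t) = sigma exp(theta t) dB_t. Integrating from 0 to t:
  X_t = x_0 * exp(-theta t) + sigma * int_0^t exp(-theta (t-s)) dB_s.
The Itô integral has mean 0 and (by the Itô isometry) variance sigma^2 * int_0^t exp(-2 theta (t - s)) ds = sigma^2 * (1 - exp(-2 theta t)) / (2 theta).
With theta = 1/4, sigma = 6, x_0 = 3/5:
  E[X_t] = 3/5 * exp(-1/4 t) = 3*exp(-t/4)/5
  Var(X_t) = (6)^2 * (1 - exp(-2*1/4 t)) / (2 * 1/4) = 72 - 72*exp(-t/2).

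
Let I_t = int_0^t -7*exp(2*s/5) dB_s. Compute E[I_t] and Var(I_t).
E[I_t] = 0; Var(I_t) = 245*exp(4*t/5)/4 - 245/4

The Itô integral of a deterministic integrand f(s) has mean 0 because each increment f(s) * (B_{s+ds} - B_s) has mean 0. By the Itô isometry:
  Var( int_0^t f(s) dB_s ) = E[ (int_0^t f(s) dB_s)^2 ] = int_0^t f(s)^2 ds.
Here f(s) = -7*exp(2*s/5), so f(s)^2 = 49*exp(4*s/5). Integrate:
  int_0^t (49*exp(4*s/5)) ds = 245*exp(4*t/5)/4 - 245/4.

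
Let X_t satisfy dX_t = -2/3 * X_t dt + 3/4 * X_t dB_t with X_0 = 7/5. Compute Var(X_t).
Var(X_t) = (49*exp(9*t/16) - 49)*exp(-4*t/3)/25

For GBM dX = mu X dt + sigma X dB with X_0 = x_0, apply Itô to Y = log X: dY = (mu - sigma^2/2) dt + sigma dB, so Y_t = log(x_0) + (mu - sigma^2/2) t + sigma B_t and hence X_t = x_0 * exp((mu - sigma^2/2) t + sigma B_t).
With mu = -2/3, sigma = 3/4, x_0 = 7/5, this gives:
  X_t = 7/5 * exp((-91/96) * t + (3/4) * B_t).
Since sigma*B_t ~ Normal(0, sigma^2 t), E[exp(sigma*B_t)] = exp(sigma^2 t / 2); so E[X_t] = x_0 * exp((mu - sigma^2/2) t) * exp(sigma^2 t / 2) = x_0 * exp(mu t) = 7*exp(-2*t/3)/5.
Var(X_t) = E[X_t^2] - (E[X_t])^2 = x_0^2 * exp(2 mu t) * (exp(sigma^2 t) - 1) = (49*exp(9*t/16) - 49)*exp(-4*t/3)/25.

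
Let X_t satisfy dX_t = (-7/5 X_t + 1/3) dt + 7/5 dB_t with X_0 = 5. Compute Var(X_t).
Var(X_t) = 7/10 - 7*exp(-14*t/5)/10

The variance V(t) = Var(X_t) satisfies V'(t) = 2 a V(t) + c^2 with V(0) = 0 (drift coefficient is linear in X, diffusion is constant). With a = -7/5, c = 7/5, the solution is
  V(t) = (c^2 / (2 a)) * (exp(2 a t) - 1)
       = ((7/5)^2 / (2*(-7/5))) * (exp((-14/5) t) - 1)
       = 7/10 - 7*exp(-14*t/5)/10.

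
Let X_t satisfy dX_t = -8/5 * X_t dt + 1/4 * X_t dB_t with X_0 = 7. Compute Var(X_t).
Var(X_t) = (49*exp(t/16) - 49)*exp(-16*t/5)

For GBM dX = mu X dt + sigma X dB with X_0 = x_0, apply Itô to Y = log X: dY = (mu - sigma^2/2) dt + sigma dB, so Y_t = log(x_0) + (mu - sigma^2/2) t + sigma B_t and hence X_t = x_0 * exp((mu - sigma^2/2) t + sigma B_t).
With mu = -8/5, sigma = 1/4, x_0 = 7, this gives:
  X_t = 7 * exp((-261/160) * t + (1/4) * B_t).
Since sigma*B_t ~ Normal(0, sigma^2 t), E[exp(sigma*B_t)] = exp(sigma^2 t / 2); so E[X_t] = x_0 * exp((mu - sigma^2/2) t) * exp(sigma^2 t / 2) = x_0 * exp(mu t) = 7*exp(-8*t/5).
Var(X_t) = E[X_t^2] - (E[X_t])^2 = x_0^2 * exp(2 mu t) * (exp(sigma^2 t) - 1) = (49*exp(t/16) - 49)*exp(-16*t/5).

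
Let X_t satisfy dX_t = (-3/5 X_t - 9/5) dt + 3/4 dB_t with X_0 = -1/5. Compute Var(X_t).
Var(X_t) = 15/32 - 15*exp(-6*t/5)/32

The variance V(t) = Var(X_t) satisfies V'(t) = 2 a V(t) + c^2 with V(0) = 0 (drift coefficient is linear in X, diffusion is constant). With a = -3/5, c = 3/4, the solution is
  V(t) = (c^2 / (2 a)) * (exp(2 a t) - 1)
       = ((3/4)^2 / (2*(-3/5))) * (exp((-6/5) t) - 1)
       = 15/32 - 15*exp(-6*t/5)/32.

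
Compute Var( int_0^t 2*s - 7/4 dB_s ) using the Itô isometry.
Var = t*(64*t^2 - 168*t + 147)/48

The Itô integral of a deterministic integrand f(s) has mean 0 because each increment f(s) * (B_{s+ds} - B_s) has mean 0. By the Itô isometry:
  Var( int_0^t f(s) dB_s ) = E[ (int_0^t f(s) dB_s)^2 ] = int_0^t f(s)^2 ds.
Here f(s) = 2*s - 7/4, so f(s)^2 = (8*s - 7)^2/16. Integrate:
  int_0^t ((8*s - 7)^2/16) ds = t*(64*t^2 - 168*t + 147)/48.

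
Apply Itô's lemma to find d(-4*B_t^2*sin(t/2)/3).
d(-4*B_t^2*sin(t/2)/3) = (-2*B_t^2*cos(t/2)/3 - 4*sin(t/2)/3) dt + (-8*B_t*sin(t/2)/3) dB_t

Itô's formula for f(t, x): d f(t, B_t) = (f_t + (1/2) f_xx) dt + f_x dB_t. Compute partials of f(t, x) = -4*x^2*sin(t/2)/3:
  f_t(t,x)  = -2*x^2*cos(t/2)/3
  f_x(t,x)  = -8*x*sin(t/2)/3
  f_xx(t,x) = -8*sin(t/2)/3
Assemble drift = f_t + (1/2) f_xx = -2*x^2*cos(t/2)/3 - 4*sin(t/2)/3 and diffusion = f_x = -8*x*sin(t/2)/3. Substituting x = B_t:
  d(-4*B_t^2*sin(t/2)/3) = (-2*B_t^2*cos(t/2)/3 - 4*sin(t/2)/3) dt + (-8*B_t*sin(t/2)/3) dB_t.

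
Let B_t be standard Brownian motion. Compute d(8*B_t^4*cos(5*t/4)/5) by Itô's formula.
d(8*B_t^4*cos(5*t/4)/5) = (2*B_t^2*(-B_t^2*sin(5*t/4) + 24*cos(5*t/4)/5)) dt + (32*B_t^3*cos(5*t/4)/5) dB_t

Itô's formula for f(t, x): d f(t, B_t) = (f_t + (1/2) f_xx) dt + f_x dB_t. Compute partials of f(t, x) = 8*x^4*cos(5*t/4)/5:
  f_t(t,x)  = -2*x^4*sin(5*t/4)
  f_x(t,x)  = 32*x^3*cos(5*t/4)/5
  f_xx(t,x) = 96*x^2*cos(5*t/4)/5
Assemble drift = f_t + (1/2) f_xx = 2*x^2*(-x^2*sin(5*t/4) + 24*cos(5*t/4)/5) and diffusion = f_x = 32*x^3*cos(5*t/4)/5. Substituting x = B_t:
  d(8*B_t^4*cos(5*t/4)/5) = (2*B_t^2*(-B_t^2*sin(5*t/4) + 24*cos(5*t/4)/5)) dt + (32*B_t^3*cos(5*t/4)/5) dB_t.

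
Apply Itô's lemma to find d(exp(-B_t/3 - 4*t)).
d(exp(-B_t/3 - 4*t)) = (-71*exp(-B_t/3 - 4*t)/18) dt + (-exp(-B_t/3 - 4*t)/3) dB_t

Itô's formula for f(t, x): d f(t, B_t) = (f_t + (1/2) f_xx) dt + f_x dB_t. Compute partials of f(t, x) = exp(-4*t - x/3):
  f_t(t,x)  = -4*exp(-4*t - x/3)
  f_x(t,x)  = -exp(-4*t - x/3)/3
  f_xx(t,x) = exp(-4*t - x/3)/9
Assemble drift = f_t + (1/2) f_xx = -71*exp(-4*t - x/3)/18 and diffusion = f_x = -exp(-4*t - x/3)/3. Substituting x = B_t:
  d(exp(-B_t/3 - 4*t)) = (-71*exp(-B_t/3 - 4*t)/18) dt + (-exp(-B_t/3 - 4*t)/3) dB_t.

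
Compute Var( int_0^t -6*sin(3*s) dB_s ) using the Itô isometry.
Var = 18*t - 3*sin(6*t)

The Itô integral of a deterministic integrand f(s) has mean 0 because each increment f(s) * (B_{s+ds} - B_s) has mean 0. By the Itô isometry:
  Var( int_0^t f(s) dB_s ) = E[ (int_0^t f(s) dB_s)^2 ] = int_0^t f(s)^2 ds.
Here f(s) = -6*sin(3*s), so f(s)^2 = 36*sin(3*s)^2. Integrate:
  int_0^t (36*sin(3*s)^2) ds = 18*t - 3*sin(6*t).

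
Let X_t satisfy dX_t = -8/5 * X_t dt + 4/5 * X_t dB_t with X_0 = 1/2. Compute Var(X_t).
Var(X_t) = (exp(16*t/25) - 1)*exp(-16*t/5)/4

For GBM dX = mu X dt + sigma X dB with X_0 = x_0, apply Itô to Y = log X: dY = (mu - sigma^2/2) dt + sigma dB, so Y_t = log(x_0) + (mu - sigma^2/2) t + sigma B_t and hence X_t = x_0 * exp((mu - sigma^2/2) t + sigma B_t).
With mu = -8/5, sigma = 4/5, x_0 = 1/2, this gives:
  X_t = 1/2 * exp((-48/25) * t + (4/5) * B_t).
Since sigma*B_t ~ Normal(0, sigma^2 t), E[exp(sigma*B_t)] = exp(sigma^2 t / 2); so E[X_t] = x_0 * exp((mu - sigma^2/2) t) * exp(sigma^2 t / 2) = x_0 * exp(mu t) = exp(-8*t/5)/2.
Var(X_t) = E[X_t^2] - (E[X_t])^2 = x_0^2 * exp(2 mu t) * (exp(sigma^2 t) - 1) = (exp(16*t/25) - 1)*exp(-16*t/5)/4.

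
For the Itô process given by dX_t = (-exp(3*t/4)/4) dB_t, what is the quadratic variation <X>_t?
<X>_t = exp(3*t/2)/24 - 1/24

For an Itô process dX_t = a(t) dt + b(t) dB_t, the quadratic variation is <X>_t = int_0^t b(s)^2 ds (the drift term does not contribute). Here b(s) = -exp(3*s/4)/4, so
  b(s)^2 = exp(3*s/2)/16.
Integrating from 0 to t:
  <X>_t = int_0^t (exp(3*s/2)/16) ds = exp(3*t/2)/24 - 1/24.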